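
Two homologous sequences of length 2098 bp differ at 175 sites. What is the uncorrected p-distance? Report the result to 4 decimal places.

p = 175/2098 = 0.083412… ≈ 0.0834 (to 4 d.p.).

0.0834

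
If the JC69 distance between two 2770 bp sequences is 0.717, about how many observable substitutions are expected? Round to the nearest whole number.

Invert JC69: p = (3/4)(1 − e^(−4d/3)) = 0.75 × (1 − e^(-0.956)) = 0.75 × (1 − 0.384428) = 0.461679.
Expected differing sites = pL ≈ 0.461679 × 2770 = 1278.85083 ≈ 1279.

1279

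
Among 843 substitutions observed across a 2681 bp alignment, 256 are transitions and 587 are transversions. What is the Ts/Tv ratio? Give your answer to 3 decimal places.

0.436

R = 256/587 = 0.436115… ≈ 0.436 (to 3 d.p.).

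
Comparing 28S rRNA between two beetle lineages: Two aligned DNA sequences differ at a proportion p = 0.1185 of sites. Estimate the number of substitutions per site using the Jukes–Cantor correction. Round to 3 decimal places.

d = −(3/4) ln(1 − 4p/3) = −0.75 ln(1 − 0.158) = −0.75 ln(0.842)
  = −0.75 × (-0.171975) = 0.128981 substitutions/site.

0.129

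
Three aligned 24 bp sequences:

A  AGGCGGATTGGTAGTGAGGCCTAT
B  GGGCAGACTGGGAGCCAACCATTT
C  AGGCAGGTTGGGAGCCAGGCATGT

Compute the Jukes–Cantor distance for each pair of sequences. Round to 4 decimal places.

A–B: 10/24 sites differ → p ≈ 0.416667, d = −0.75 ln(1 − 0.555556) = 0.608198 ≈ 0.6082.
A–C: 7/24 sites differ → p ≈ 0.291667, d = −0.75 ln(1 − 0.388889) = 0.369358 ≈ 0.3694.
B–C: 6/24 sites differ → p = 0.25, d = −0.75 ln(1 − 0.333333) = 0.304098 ≈ 0.3041.

d(A,B) = 0.6082, d(A,C) = 0.3694, d(B,C) = 0.3041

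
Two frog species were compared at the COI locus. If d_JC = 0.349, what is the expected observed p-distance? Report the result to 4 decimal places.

0.2791

p = (3/4)(1 − e^(−4d/3)) = 0.75 × (1 − e^(-0.465333)) = 0.75 × (1 − 0.627926) = 0.279056.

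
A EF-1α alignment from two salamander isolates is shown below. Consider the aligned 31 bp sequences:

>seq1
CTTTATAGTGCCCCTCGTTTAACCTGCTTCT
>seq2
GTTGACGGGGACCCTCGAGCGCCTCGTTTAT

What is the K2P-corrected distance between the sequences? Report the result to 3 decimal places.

Of 31 sites, 7 differences are transitions and 8 are transversions, so P = 7/31 ≈ 0.225806 and Q = 8/31 ≈ 0.258065.
Under the Kimura two-parameter model, d = −½ ln(1 − 2P − Q) − ¼ ln(1 − 2Q).
1 − 2P − Q = 0.290323, giving −½ ln(0.290323) = 0.618381.
1 − 2Q = 0.48387, giving −¼ ln(0.48387) = 0.181485.
d = 0.618381 + 0.181485 = 0.799866.

0.800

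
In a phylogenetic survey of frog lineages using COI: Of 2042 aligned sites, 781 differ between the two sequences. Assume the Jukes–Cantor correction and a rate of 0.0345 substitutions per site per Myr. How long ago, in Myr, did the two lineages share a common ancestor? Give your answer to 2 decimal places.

7.75

p = 781/2042 ≈ 0.382468.
d = −(3/4) ln(1 − 4p/3) = −0.75 ln(1 − 0.509957) = −0.75 ln(0.490043)
  = −0.75 × (-0.713262) = 0.534947 substitutions/site.
Under a molecular clock d = 2μt, so t = d/(2μ) = 0.534947 / (2 × 0.0345) = 7.75 Myr.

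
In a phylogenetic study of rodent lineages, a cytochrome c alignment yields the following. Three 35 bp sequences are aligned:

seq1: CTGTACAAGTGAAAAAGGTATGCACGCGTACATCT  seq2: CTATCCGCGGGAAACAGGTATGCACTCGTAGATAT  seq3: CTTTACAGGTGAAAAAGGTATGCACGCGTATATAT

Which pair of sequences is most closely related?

seq1–seq2: 9/35 differ, p = 0.257, d = 0.315.
seq1–seq3: 4/35 differ, p = 0.114, d = 0.124.
seq2–seq3: 8/35 differ, p = 0.229, d = 0.273.
The smallest distance is between seq1 and seq3.

seq1 and seq3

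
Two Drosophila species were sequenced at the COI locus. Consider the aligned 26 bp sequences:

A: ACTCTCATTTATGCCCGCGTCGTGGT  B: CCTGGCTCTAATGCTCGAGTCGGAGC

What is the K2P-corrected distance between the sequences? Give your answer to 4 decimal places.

0.6234

Of 26 sites, 4 differences are transitions and 7 are transversions, so P = 4/26 ≈ 0.153846 and Q = 7/26 ≈ 0.269231.
Under the Kimura two-parameter model, d = −½ ln(1 − 2P − Q) − ¼ ln(1 − 2Q).
1 − 2P − Q = 0.423077, giving −½ ln(0.423077) = 0.430101.
1 − 2Q = 0.461538, giving −¼ ln(0.461538) = 0.193298.
d = 0.430101 + 0.193298 = 0.623399.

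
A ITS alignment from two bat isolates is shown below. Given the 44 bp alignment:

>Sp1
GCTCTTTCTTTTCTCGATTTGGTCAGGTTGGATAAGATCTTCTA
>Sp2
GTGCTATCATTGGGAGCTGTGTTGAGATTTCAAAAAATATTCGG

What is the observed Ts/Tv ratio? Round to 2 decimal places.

0.25

Transitions are A↔G and C↔T; transversions are all other mismatches.
Transitions: 4. Transversions: 16.
R = 4/16 = 0.25.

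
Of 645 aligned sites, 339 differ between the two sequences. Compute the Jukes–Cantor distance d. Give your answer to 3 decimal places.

p = 339/645 ≈ 0.525581.
d = −(3/4) ln(1 − 4p/3) = −0.75 ln(1 − 0.700775) = −0.75 ln(0.299225)
  = −0.75 × (-1.206559) = 0.904919 substitutions/site.

0.905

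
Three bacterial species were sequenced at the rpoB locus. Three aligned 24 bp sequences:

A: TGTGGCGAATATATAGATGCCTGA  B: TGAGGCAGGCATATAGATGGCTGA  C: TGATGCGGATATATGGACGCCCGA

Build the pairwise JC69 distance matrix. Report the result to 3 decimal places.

d(A,B) = 0.304, d(A,C) = 0.304, d(B,C) = 0.441

A–B: 6/24 sites differ → p = 0.25, d = −0.75 ln(1 − 0.333333) = 0.304098 ≈ 0.304.
A–C: 6/24 sites differ → p = 0.25, d = −0.75 ln(1 − 0.333333) = 0.304098 ≈ 0.304.
B–C: 8/24 sites differ → p ≈ 0.333333, d = −0.75 ln(1 − 0.444444) = 0.440839 ≈ 0.441.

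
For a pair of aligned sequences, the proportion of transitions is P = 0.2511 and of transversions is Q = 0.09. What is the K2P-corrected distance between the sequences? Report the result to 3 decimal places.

0.498

Under the Kimura two-parameter model, d = −½ ln(1 − 2P − Q) − ¼ ln(1 − 2Q).
1 − 2P − Q = 0.4078, giving −½ ln(0.4078) = 0.448489.
1 − 2Q = 0.82, giving −¼ ln(0.82) = 0.049613.
d = 0.448489 + 0.049613 = 0.498102.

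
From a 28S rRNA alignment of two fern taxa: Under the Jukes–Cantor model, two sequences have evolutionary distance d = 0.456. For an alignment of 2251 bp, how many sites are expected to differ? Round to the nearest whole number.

Invert JC69: p = (3/4)(1 − e^(−4d/3)) = 0.75 × (1 − e^(-0.608)) = 0.75 × (1 − 0.544439) = 0.341671.
Expected differing sites = pL ≈ 0.341671 × 2251 = 769.101421 ≈ 769.

769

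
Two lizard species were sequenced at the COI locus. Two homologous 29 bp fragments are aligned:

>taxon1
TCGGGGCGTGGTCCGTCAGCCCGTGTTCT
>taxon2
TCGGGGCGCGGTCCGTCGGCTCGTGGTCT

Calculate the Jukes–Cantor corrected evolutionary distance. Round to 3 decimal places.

0.152

The sequences differ at 4 of 29 sites (9, 18, 21, 26), so p = 4/29 ≈ 0.137931.
d = −(3/4) ln(1 − 4p/3) = −0.75 ln(1 − 0.183908) = −0.75 ln(0.816092)
  = −0.75 × (-0.203228) = 0.152421 substitutions/site.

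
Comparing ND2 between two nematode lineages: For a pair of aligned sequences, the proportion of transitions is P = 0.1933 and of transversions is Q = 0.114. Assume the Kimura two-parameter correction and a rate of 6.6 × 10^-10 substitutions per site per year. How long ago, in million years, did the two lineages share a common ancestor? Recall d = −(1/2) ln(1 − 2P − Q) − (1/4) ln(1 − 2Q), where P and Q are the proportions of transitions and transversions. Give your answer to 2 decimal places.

Under the Kimura two-parameter model, d = −½ ln(1 − 2P − Q) − ¼ ln(1 − 2Q).
1 − 2P − Q = 0.4994, giving −½ ln(0.4994) = 0.347174.
1 − 2Q = 0.772, giving −¼ ln(0.772) = 0.064693.
d = 0.347174 + 0.064693 = 0.411867.
Under a molecular clock d = 2μt, so t = d/(2μ) = 0.411867 / (2 × 6.6 × 10^-10) = 312.02 million years.

312.02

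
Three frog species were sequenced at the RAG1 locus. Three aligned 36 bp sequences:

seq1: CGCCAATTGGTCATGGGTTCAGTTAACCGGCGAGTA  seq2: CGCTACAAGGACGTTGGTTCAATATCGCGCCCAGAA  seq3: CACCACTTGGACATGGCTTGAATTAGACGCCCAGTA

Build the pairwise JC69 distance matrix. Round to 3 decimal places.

seq1–seq2: 15/36 sites differ → p ≈ 0.416667, d = −0.75 ln(1 − 0.555556) = 0.608198 ≈ 0.608.
seq1–seq3: 10/36 sites differ → p ≈ 0.277778, d = −0.75 ln(1 − 0.370371) = 0.346968 ≈ 0.347.
seq2–seq3: 13/36 sites differ → p ≈ 0.361111, d = −0.75 ln(1 − 0.481481) = 0.492584 ≈ 0.493.

d(seq1,seq2) = 0.608, d(seq1,seq3) = 0.347, d(seq2,seq3) = 0.493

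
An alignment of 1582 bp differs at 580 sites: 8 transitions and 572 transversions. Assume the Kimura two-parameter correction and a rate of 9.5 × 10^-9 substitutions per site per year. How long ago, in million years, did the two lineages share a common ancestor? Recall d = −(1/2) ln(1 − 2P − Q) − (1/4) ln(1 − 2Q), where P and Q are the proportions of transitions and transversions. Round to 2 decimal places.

P = 8/1582 ≈ 0.005057 and Q = 572/1582 ≈ 0.361568.
Under the Kimura two-parameter model, d = −½ ln(1 − 2P − Q) − ¼ ln(1 − 2Q).
1 − 2P − Q = 0.628318, giving −½ ln(0.628318) = 0.232354.
1 − 2Q = 0.276864, giving −¼ ln(0.276864) = 0.321057.
d = 0.232354 + 0.321057 = 0.553411.
Under a molecular clock d = 2μt, so t = d/(2μ) = 0.553411 / (2 × 9.5 × 10^-9) = 29.13 million years.

29.13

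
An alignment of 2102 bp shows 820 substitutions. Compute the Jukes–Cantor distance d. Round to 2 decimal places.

0.55

p = 820/2102 ≈ 0.390105.
d = −(3/4) ln(1 − 4p/3) = −0.75 ln(1 − 0.52014) = −0.75 ln(0.47986)
  = −0.75 × (-0.734261) = 0.550696 substitutions/site.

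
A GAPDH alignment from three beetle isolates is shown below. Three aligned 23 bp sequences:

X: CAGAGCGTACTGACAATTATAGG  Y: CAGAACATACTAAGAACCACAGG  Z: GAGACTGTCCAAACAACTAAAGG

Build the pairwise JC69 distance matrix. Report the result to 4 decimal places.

d(X,Y) = 0.3904, d(X,Z) = 0.4674, d(Y,Z) = 0.5532

X–Y: 7/23 sites differ → p ≈ 0.304348, d = −0.75 ln(1 − 0.405797) = 0.390401 ≈ 0.3904.
X–Z: 8/23 sites differ → p ≈ 0.347826, d = −0.75 ln(1 − 0.463768) = 0.467391 ≈ 0.4674.
Y–Z: 9/23 sites differ → p ≈ 0.391304, d = −0.75 ln(1 − 0.521739) = 0.553199 ≈ 0.5532.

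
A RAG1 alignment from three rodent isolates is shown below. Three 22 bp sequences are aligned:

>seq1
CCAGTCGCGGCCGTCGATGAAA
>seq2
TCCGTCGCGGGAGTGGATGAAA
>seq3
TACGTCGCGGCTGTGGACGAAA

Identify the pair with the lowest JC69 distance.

seq2 and seq3

seq1–seq2: 5/22 differ, p = 0.227, d = 0.271.
seq1–seq3: 6/22 differ, p = 0.273, d = 0.339.
seq2–seq3: 4/22 differ, p = 0.182, d = 0.208.
The smallest distance is between seq2 and seq3.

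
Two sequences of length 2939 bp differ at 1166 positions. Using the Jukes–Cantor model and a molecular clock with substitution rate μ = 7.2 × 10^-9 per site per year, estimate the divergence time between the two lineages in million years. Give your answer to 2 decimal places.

39.21

p = 1166/2939 ≈ 0.396734.
d = −(3/4) ln(1 − 4p/3) = −0.75 ln(1 − 0.528979) = −0.75 ln(0.471021)
  = −0.75 × (-0.752853) = 0.564640 substitutions/site.
Under a molecular clock d = 2μt, so t = d/(2μ) = 0.564640 / (2 × 7.2 × 10^-9) = 39.21 million years.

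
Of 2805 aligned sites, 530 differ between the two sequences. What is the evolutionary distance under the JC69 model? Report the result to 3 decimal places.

0.218

p = 530/2805 ≈ 0.188948.
d = −(3/4) ln(1 − 4p/3) = −0.75 ln(1 − 0.251931) = −0.75 ln(0.748069)
  = −0.75 × (-0.290260) = 0.217695 substitutions/site.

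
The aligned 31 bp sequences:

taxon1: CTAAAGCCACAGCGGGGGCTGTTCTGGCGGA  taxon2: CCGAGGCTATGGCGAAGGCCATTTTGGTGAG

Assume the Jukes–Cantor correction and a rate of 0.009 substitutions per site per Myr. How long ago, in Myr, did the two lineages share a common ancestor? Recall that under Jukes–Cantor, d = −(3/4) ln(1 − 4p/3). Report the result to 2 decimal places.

The sequences differ at 14 of 31 sites, so p = 14/31 ≈ 0.451613.
d = −(3/4) ln(1 − 4p/3) = −0.75 ln(1 − 0.602151) = −0.75 ln(0.397849)
  = −0.75 × (-0.921683) = 0.691262 substitutions/site.
Under a molecular clock d = 2μt, so t = d/(2μ) = 0.691262 / (2 × 0.009) = 38.40 Myr.

38.40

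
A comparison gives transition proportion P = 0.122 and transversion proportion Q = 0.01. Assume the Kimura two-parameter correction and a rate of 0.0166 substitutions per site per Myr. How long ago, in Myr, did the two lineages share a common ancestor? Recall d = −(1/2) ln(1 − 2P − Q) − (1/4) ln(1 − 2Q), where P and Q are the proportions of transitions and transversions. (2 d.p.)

4.57

Under the Kimura two-parameter model, d = −½ ln(1 − 2P − Q) − ¼ ln(1 − 2Q).
1 − 2P − Q = 0.746, giving −½ ln(0.746) = 0.146515.
1 − 2Q = 0.98, giving −¼ ln(0.98) = 0.005051.
d = 0.146515 + 0.005051 = 0.151566.
Under a molecular clock d = 2μt, so t = d/(2μ) = 0.151566 / (2 × 0.0166) = 4.57 Myr.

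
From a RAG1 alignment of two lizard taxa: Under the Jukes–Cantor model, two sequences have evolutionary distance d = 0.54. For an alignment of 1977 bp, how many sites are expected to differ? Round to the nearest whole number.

Invert JC69: p = (3/4)(1 − e^(−4d/3)) = 0.75 × (1 − e^(-0.72)) = 0.75 × (1 − 0.486752) = 0.384936.
Expected differing sites = pL ≈ 0.384936 × 1977 = 761.018472 ≈ 761.

761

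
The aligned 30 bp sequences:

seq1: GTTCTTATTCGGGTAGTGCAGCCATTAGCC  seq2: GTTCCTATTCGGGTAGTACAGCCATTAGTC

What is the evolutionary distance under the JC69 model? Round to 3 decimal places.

0.107

The sequences differ at 3 of 30 sites (5, 18, 29), so p = 3/30 = 0.1.
d = −(3/4) ln(1 − 4p/3) = −0.75 ln(1 − 0.133333) = −0.75 ln(0.866667)
  = −0.75 × (-0.143100) = 0.107325 substitutions/site.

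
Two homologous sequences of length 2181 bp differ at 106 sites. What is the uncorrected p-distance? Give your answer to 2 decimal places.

0.05

p = 106/2181 = 0.048601… ≈ 0.05 (to 2 d.p.).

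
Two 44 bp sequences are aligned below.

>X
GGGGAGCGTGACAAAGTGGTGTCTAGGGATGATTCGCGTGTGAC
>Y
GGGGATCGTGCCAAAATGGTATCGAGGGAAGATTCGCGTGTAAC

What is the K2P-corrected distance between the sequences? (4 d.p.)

Of 44 sites, 3 differences are transitions and 4 are transversions, so P = 3/44 ≈ 0.068182 and Q = 4/44 ≈ 0.090909.
Under the Kimura two-parameter model, d = −½ ln(1 − 2P − Q) − ¼ ln(1 − 2Q).
1 − 2P − Q = 0.772727, giving −½ ln(0.772727) = 0.128915.
1 − 2Q = 0.818182, giving −¼ ln(0.818182) = 0.050168.
d = 0.128915 + 0.050168 = 0.179083.

0.1791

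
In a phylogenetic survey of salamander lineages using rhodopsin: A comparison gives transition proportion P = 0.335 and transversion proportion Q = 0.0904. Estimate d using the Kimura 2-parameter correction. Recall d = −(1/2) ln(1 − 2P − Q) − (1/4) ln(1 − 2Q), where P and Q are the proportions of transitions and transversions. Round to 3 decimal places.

Under the Kimura two-parameter model, d = −½ ln(1 − 2P − Q) − ¼ ln(1 − 2Q).
1 − 2P − Q = 0.2396, giving −½ ln(0.2396) = 0.714392.
1 − 2Q = 0.8192, giving −¼ ln(0.8192) = 0.049857.
d = 0.714392 + 0.049857 = 0.764249.

0.764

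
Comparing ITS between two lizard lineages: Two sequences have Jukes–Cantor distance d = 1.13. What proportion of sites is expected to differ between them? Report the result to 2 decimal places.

p = (3/4)(1 − e^(−4d/3)) = 0.75 × (1 − e^(-1.506667)) = 0.75 × (1 − 0.221647) = 0.583765.

0.58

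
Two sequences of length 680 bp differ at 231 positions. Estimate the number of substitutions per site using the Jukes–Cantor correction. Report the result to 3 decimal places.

p = 231/680 ≈ 0.339706.
d = −(3/4) ln(1 − 4p/3) = −0.75 ln(1 − 0.452941) = −0.75 ln(0.547059)
  = −0.75 × (-0.603199) = 0.452399 substitutions/site.

0.452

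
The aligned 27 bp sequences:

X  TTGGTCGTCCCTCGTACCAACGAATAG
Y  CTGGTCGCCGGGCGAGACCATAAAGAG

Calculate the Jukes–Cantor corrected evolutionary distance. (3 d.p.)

The sequences differ at 12 of 27 sites, so p = 12/27 ≈ 0.444444.
d = −(3/4) ln(1 − 4p/3) = −0.75 ln(1 − 0.592592) = −0.75 ln(0.407408)
  = −0.75 × (-0.897940) = 0.673455 substitutions/site.

0.673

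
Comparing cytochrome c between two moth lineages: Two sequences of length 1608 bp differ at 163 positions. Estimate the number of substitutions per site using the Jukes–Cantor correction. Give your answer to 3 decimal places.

p = 163/1608 ≈ 0.101368.
d = −(3/4) ln(1 − 4p/3) = −0.75 ln(1 − 0.135157) = −0.75 ln(0.864843)
  = −0.75 × (-0.145207) = 0.108905 substitutions/site.

0.109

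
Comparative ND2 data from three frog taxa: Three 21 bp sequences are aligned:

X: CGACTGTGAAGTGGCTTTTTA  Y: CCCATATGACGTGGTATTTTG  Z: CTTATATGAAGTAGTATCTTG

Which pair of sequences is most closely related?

X–Y: 8/21 differ, p = 0.381, d = 0.532.
X–Z: 9/21 differ, p = 0.429, d = 0.635.
Y–Z: 5/21 differ, p = 0.238, d = 0.286.
The smallest distance is between Y and Z.

Y and Z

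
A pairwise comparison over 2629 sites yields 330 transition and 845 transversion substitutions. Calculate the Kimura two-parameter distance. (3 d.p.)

0.682

P = 330/2629 ≈ 0.125523 and Q = 845/2629 ≈ 0.321415.
Under the Kimura two-parameter model, d = −½ ln(1 − 2P − Q) − ¼ ln(1 − 2Q).
1 − 2P − Q = 0.427539, giving −½ ln(0.427539) = 0.424855.
1 − 2Q = 0.35717, giving −¼ ln(0.35717) = 0.257386.
d = 0.424855 + 0.257386 = 0.682241.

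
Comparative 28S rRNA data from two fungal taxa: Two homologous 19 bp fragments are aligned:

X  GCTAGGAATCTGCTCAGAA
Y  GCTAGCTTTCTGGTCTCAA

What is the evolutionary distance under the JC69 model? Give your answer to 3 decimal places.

0.410

The sequences differ at 6 of 19 sites (6, 7, 8, 13, 16, 17), so p = 6/19 ≈ 0.315789.
d = −(3/4) ln(1 − 4p/3) = −0.75 ln(1 − 0.421052) = −0.75 ln(0.578948)
  = −0.75 × (-0.546543) = 0.409907 substitutions/site.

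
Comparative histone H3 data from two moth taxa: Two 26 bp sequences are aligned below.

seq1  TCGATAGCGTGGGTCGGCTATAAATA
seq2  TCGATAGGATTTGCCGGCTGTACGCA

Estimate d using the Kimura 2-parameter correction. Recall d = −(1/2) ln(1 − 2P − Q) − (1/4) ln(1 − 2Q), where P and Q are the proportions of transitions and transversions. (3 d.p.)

0.479

Of 26 sites, 5 differences are transitions and 4 are transversions, so P = 5/26 ≈ 0.192308 and Q = 4/26 ≈ 0.153846.
Under the Kimura two-parameter model, d = −½ ln(1 − 2P − Q) − ¼ ln(1 − 2Q).
1 − 2P − Q = 0.461538, giving −½ ln(0.461538) = 0.386595.
1 − 2Q = 0.692308, giving −¼ ln(0.692308) = 0.091931.
d = 0.386595 + 0.091931 = 0.478526.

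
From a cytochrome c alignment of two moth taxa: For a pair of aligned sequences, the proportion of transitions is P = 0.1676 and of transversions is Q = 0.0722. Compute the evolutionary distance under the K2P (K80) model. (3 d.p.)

0.301

Under the Kimura two-parameter model, d = −½ ln(1 − 2P − Q) − ¼ ln(1 − 2Q).
1 − 2P − Q = 0.5926, giving −½ ln(0.5926) = 0.261618.
1 − 2Q = 0.8556, giving −¼ ln(0.8556) = 0.038988.
d = 0.261618 + 0.038988 = 0.300606.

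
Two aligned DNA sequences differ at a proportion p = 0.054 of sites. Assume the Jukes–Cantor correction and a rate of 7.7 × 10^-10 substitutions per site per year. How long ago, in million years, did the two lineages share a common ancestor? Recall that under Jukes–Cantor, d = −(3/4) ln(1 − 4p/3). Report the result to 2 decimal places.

36.39

d = −(3/4) ln(1 − 4p/3) = −0.75 ln(1 − 0.072) = −0.75 ln(0.928)
  = −0.75 × (-0.074724) = 0.056043 substitutions/site.
Under a molecular clock d = 2μt, so t = d/(2μ) = 0.056043 / (2 × 7.7 × 10^-10) = 36.39 million years.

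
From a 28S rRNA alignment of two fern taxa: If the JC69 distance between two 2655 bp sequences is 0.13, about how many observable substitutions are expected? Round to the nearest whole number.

Invert JC69: p = (3/4)(1 − e^(−4d/3)) = 0.75 × (1 − e^(-0.173333)) = 0.75 × (1 − 0.840858) = 0.119357.
Expected differing sites = pL ≈ 0.119357 × 2655 = 316.892835 ≈ 317.

317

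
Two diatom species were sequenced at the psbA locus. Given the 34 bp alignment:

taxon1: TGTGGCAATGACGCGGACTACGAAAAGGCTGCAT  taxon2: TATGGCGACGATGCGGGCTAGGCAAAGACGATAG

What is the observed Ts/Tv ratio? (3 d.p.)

Transitions are A↔G and C↔T; transversions are all other mismatches.
Transitions: 8. Transversions: 4.
R = 8/4 = 2.000.

2.000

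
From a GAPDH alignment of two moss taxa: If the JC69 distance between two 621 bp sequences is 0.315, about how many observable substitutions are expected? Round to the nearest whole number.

160

Invert JC69: p = (3/4)(1 − e^(−4d/3)) = 0.75 × (1 − e^(-0.42)) = 0.75 × (1 − 0.657047) = 0.257215.
Expected differing sites = pL ≈ 0.257215 × 621 = 159.730515 ≈ 160.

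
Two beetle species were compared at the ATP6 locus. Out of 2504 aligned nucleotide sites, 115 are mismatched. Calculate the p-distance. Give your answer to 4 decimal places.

0.0459

p = 115/2504 = 0.045926… ≈ 0.0459 (to 4 d.p.).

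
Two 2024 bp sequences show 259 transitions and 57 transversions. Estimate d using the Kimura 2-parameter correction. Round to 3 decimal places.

0.182

P = 259/2024 ≈ 0.127964 and Q = 57/2024 ≈ 0.028162.
Under the Kimura two-parameter model, d = −½ ln(1 − 2P − Q) − ¼ ln(1 − 2Q).
1 − 2P − Q = 0.71591, giving −½ ln(0.71591) = 0.167100.
1 − 2Q = 0.943676, giving −¼ ln(0.943676) = 0.014493.
d = 0.167100 + 0.014493 = 0.181593.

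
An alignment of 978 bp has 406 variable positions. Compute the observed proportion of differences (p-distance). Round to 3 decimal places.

p = 406/978 = 0.415132… ≈ 0.415 (to 3 d.p.).

0.415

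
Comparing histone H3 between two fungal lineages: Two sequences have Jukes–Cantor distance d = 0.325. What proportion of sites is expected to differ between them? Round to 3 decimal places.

0.264

p = (3/4)(1 − e^(−4d/3)) = 0.75 × (1 − e^(-0.433333)) = 0.75 × (1 − 0.648345) = 0.263741.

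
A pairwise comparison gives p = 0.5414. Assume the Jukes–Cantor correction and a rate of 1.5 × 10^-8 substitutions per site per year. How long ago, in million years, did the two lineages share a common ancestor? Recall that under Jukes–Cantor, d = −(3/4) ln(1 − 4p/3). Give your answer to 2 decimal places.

d = −(3/4) ln(1 − 4p/3) = −0.75 ln(1 − 0.721867) = −0.75 ln(0.278133)
  = −0.75 × (-1.279656) = 0.959742 substitutions/site.
Under a molecular clock d = 2μt, so t = d/(2μ) = 0.959742 / (2 × 1.5 × 10^-8) = 31.99 million years.

31.99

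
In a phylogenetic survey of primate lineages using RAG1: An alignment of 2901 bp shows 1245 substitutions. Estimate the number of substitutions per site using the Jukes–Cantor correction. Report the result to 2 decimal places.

0.64

p = 1245/2901 ≈ 0.429162.
d = −(3/4) ln(1 − 4p/3) = −0.75 ln(1 − 0.572216) = −0.75 ln(0.427784)
  = −0.75 × (-0.849137) = 0.636853 substitutions/site.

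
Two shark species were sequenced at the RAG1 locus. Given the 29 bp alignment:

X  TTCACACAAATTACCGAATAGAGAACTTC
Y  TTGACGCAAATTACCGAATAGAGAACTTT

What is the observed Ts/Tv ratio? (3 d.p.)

Transitions are A↔G and C↔T; transversions are all other mismatches.
Transitions: 2. Transversions: 1.
R = 2/1 = 2.000.

2.000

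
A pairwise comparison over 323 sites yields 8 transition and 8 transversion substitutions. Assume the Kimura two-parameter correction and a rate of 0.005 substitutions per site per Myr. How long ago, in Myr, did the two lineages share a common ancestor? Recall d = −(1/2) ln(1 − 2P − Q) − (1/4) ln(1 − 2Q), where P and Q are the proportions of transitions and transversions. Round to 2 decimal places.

5.13

P = 8/323 ≈ 0.024768 and Q = 8/323 ≈ 0.024768.
Under the Kimura two-parameter model, d = −½ ln(1 − 2P − Q) − ¼ ln(1 − 2Q).
1 − 2P − Q = 0.925696, giving −½ ln(0.925696) = 0.038605.
1 − 2Q = 0.950464, giving −¼ ln(0.950464) = 0.012701.
d = 0.038605 + 0.012701 = 0.051306.
Under a molecular clock d = 2μt, so t = d/(2μ) = 0.051306 / (2 × 0.005) = 5.13 Myr.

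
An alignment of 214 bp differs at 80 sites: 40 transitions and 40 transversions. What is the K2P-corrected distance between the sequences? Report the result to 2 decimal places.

0.53

P = 40/214 ≈ 0.186916 and Q = 40/214 ≈ 0.186916.
Under the Kimura two-parameter model, d = −½ ln(1 − 2P − Q) − ¼ ln(1 − 2Q).
1 − 2P − Q = 0.439252, giving −½ ln(0.439252) = 0.411341.
1 − 2Q = 0.626168, giving −¼ ln(0.626168) = 0.117034.
d = 0.411341 + 0.117034 = 0.528375.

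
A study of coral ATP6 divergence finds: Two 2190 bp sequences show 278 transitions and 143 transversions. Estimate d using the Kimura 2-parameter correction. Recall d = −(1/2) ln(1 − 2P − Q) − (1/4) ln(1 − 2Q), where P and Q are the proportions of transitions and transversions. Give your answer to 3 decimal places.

0.227

P = 278/2190 ≈ 0.126941 and Q = 143/2190 ≈ 0.065297.
Under the Kimura two-parameter model, d = −½ ln(1 − 2P − Q) − ¼ ln(1 − 2Q).
1 − 2P − Q = 0.680821, giving −½ ln(0.680821) = 0.192228.
1 − 2Q = 0.869406, giving −¼ ln(0.869406) = 0.034986.
d = 0.192228 + 0.034986 = 0.227214.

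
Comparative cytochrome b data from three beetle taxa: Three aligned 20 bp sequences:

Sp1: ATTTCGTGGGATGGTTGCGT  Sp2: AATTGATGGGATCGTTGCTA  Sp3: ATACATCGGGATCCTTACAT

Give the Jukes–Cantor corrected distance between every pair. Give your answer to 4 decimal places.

Sp1–Sp2: 6/20 sites differ → p = 0.3, d = −0.75 ln(1 − 0.4) = 0.383119 ≈ 0.3831.
Sp1–Sp3: 9/20 sites differ → p = 0.45, d = −0.75 ln(1 − 0.6) = 0.687218 ≈ 0.6872.
Sp2–Sp3: 10/20 sites differ → p = 0.5, d = −0.75 ln(1 − 0.666667) = 0.823960 ≈ 0.8240.

d(Sp1,Sp2) = 0.3831, d(Sp1,Sp3) = 0.6872, d(Sp2,Sp3) = 0.8240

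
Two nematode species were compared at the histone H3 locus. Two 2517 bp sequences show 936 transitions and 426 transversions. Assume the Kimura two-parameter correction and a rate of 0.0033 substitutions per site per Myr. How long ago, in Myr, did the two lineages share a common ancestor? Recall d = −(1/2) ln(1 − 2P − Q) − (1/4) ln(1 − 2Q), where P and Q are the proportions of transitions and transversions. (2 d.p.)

P = 936/2517 ≈ 0.371871 and Q = 426/2517 ≈ 0.169249.
Under the Kimura two-parameter model, d = −½ ln(1 − 2P − Q) − ¼ ln(1 − 2Q).
1 − 2P − Q = 0.087009, giving −½ ln(0.087009) = 1.220872.
1 − 2Q = 0.661502, giving −¼ ln(0.661502) = 0.103311.
d = 1.220872 + 0.103311 = 1.324183.
Under a molecular clock d = 2μt, so t = d/(2μ) = 1.324183 / (2 × 0.0033) = 200.63 Myr.

200.63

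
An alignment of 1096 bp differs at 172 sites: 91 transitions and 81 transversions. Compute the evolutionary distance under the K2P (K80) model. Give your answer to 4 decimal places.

0.1772

P = 91/1096 ≈ 0.083029 and Q = 81/1096 ≈ 0.073905.
Under the Kimura two-parameter model, d = −½ ln(1 − 2P − Q) − ¼ ln(1 − 2Q).
1 − 2P − Q = 0.760037, giving −½ ln(0.760037) = 0.137194.
1 − 2Q = 0.85219, giving −¼ ln(0.85219) = 0.039986.
d = 0.137194 + 0.039986 = 0.177180.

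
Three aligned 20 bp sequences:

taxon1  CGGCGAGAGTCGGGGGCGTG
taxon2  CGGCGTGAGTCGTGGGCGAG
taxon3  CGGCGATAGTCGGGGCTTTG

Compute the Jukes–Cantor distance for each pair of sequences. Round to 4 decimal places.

d(taxon1,taxon2) = 0.1674, d(taxon1,taxon3) = 0.2326, d(taxon2,taxon3) = 0.4715

taxon1–taxon2: 3/20 sites differ → p = 0.15, d = −0.75 ln(1 − 0.2) = 0.167358 ≈ 0.1674.
taxon1–taxon3: 4/20 sites differ → p = 0.2, d = −0.75 ln(1 − 0.266667) = 0.232617 ≈ 0.2326.
taxon2–taxon3: 7/20 sites differ → p = 0.35, d = −0.75 ln(1 − 0.466667) = 0.471457 ≈ 0.4715.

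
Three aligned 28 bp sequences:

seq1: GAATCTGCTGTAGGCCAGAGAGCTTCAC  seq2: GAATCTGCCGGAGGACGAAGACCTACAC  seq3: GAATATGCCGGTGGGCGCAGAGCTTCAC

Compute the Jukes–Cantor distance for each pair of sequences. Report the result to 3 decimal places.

d(seq1,seq2) = 0.304, d(seq1,seq3) = 0.304, d(seq2,seq3) = 0.252

seq1–seq2: 7/28 sites differ → p = 0.25, d = −0.75 ln(1 − 0.333333) = 0.304098 ≈ 0.304.
seq1–seq3: 7/28 sites differ → p = 0.25, d = −0.75 ln(1 − 0.333333) = 0.304098 ≈ 0.304.
seq2–seq3: 6/28 sites differ → p ≈ 0.214286, d = −0.75 ln(1 − 0.285715) = 0.252355 ≈ 0.252.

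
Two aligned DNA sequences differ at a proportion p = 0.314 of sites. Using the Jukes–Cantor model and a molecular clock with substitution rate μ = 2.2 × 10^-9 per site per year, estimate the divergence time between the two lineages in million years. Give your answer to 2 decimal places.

92.46

d = −(3/4) ln(1 − 4p/3) = −0.75 ln(1 − 0.418667) = −0.75 ln(0.581333)
  = −0.75 × (-0.542432) = 0.406824 substitutions/site.
Under a molecular clock d = 2μt, so t = d/(2μ) = 0.406824 / (2 × 2.2 × 10^-9) = 92.46 million years.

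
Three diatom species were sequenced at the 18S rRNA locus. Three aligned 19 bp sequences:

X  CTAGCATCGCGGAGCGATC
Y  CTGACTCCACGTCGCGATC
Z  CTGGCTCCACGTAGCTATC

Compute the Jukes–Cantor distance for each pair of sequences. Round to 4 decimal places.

d(X,Y) = 0.5068, d(X,Z) = 0.4099, d(Y,Z) = 0.1773

X–Y: 7/19 sites differ → p ≈ 0.368421, d = −0.75 ln(1 − 0.491228) = 0.506816 ≈ 0.5068.
X–Z: 6/19 sites differ → p ≈ 0.315789, d = −0.75 ln(1 − 0.421052) = 0.409907 ≈ 0.4099.
Y–Z: 3/19 sites differ → p ≈ 0.157895, d = −0.75 ln(1 − 0.210527) = 0.177292 ≈ 0.1773.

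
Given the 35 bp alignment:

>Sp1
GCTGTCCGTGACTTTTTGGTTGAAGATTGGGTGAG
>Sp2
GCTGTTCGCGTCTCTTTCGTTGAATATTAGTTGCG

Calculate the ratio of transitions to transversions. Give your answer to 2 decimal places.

0.80

Transitions are A↔G and C↔T; transversions are all other mismatches.
Transitions: 4. Transversions: 5.
R = 4/5 = 0.80.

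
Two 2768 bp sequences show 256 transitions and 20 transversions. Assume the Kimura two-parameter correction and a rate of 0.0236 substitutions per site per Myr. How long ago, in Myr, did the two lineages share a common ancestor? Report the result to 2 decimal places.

2.34

P = 256/2768 ≈ 0.092486 and Q = 20/2768 ≈ 0.007225.
Under the Kimura two-parameter model, d = −½ ln(1 − 2P − Q) − ¼ ln(1 − 2Q).
1 − 2P − Q = 0.807803, giving −½ ln(0.807803) = 0.106719.
1 − 2Q = 0.98555, giving −¼ ln(0.98555) = 0.003639.
d = 0.106719 + 0.003639 = 0.110358.
Under a molecular clock d = 2μt, so t = d/(2μ) = 0.110358 / (2 × 0.0236) = 2.34 Myr.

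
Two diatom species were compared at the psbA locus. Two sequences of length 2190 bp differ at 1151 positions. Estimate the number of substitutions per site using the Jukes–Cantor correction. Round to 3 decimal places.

0.905

p = 1151/2190 ≈ 0.525571.
d = −(3/4) ln(1 − 4p/3) = −0.75 ln(1 − 0.700761) = −0.75 ln(0.299239)
  = −0.75 × (-1.206513) = 0.904885 substitutions/site.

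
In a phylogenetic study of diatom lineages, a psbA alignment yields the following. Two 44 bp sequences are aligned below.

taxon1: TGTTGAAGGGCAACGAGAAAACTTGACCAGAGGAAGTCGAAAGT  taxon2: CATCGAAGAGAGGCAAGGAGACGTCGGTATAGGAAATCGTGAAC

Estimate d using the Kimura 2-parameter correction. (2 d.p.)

Of 44 sites, 15 differences are transitions and 6 are transversions, so P = 15/44 ≈ 0.340909 and Q = 6/44 ≈ 0.136364.
Under the Kimura two-parameter model, d = −½ ln(1 − 2P − Q) − ¼ ln(1 − 2Q).
1 − 2P − Q = 0.181818, giving −½ ln(0.181818) = 0.852375.
1 − 2Q = 0.727272, giving −¼ ln(0.727272) = 0.079614.
d = 0.852375 + 0.079614 = 0.931989.

0.93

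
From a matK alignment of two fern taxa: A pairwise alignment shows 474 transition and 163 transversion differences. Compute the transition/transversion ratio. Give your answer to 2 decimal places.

2.91

R = 474/163 = 2.907975… ≈ 2.91 (to 2 d.p.).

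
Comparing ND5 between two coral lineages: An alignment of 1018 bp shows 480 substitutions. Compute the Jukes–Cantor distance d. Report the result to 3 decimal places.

p = 480/1018 ≈ 0.471513.
d = −(3/4) ln(1 − 4p/3) = −0.75 ln(1 − 0.628684) = −0.75 ln(0.371316)
  = −0.75 × (-0.990702) = 0.743027 substitutions/site.

0.743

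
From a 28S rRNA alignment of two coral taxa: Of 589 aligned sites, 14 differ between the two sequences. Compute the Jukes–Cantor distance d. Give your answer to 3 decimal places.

p = 14/589 ≈ 0.023769.
d = −(3/4) ln(1 − 4p/3) = −0.75 ln(1 − 0.031692) = −0.75 ln(0.968308)
  = −0.75 × (-0.032205) = 0.024154 substitutions/site.

0.024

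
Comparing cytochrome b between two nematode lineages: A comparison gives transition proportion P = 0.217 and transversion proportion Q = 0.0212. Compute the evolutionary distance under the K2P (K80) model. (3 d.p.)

Under the Kimura two-parameter model, d = −½ ln(1 − 2P − Q) − ¼ ln(1 − 2Q).
1 − 2P − Q = 0.5448, giving −½ ln(0.5448) = 0.303668.
1 − 2Q = 0.9576, giving −¼ ln(0.9576) = 0.010831.
d = 0.303668 + 0.010831 = 0.314499.

0.314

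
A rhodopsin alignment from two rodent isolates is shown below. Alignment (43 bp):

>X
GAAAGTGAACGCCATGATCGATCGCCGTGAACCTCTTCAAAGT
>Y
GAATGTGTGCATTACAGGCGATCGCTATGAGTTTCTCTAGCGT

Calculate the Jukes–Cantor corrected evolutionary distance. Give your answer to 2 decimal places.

The sequences differ at 19 of 43 sites, so p = 19/43 ≈ 0.44186.
d = −(3/4) ln(1 − 4p/3) = −0.75 ln(1 − 0.589147) = −0.75 ln(0.410853)
  = −0.75 × (-0.889520) = 0.667140 substitutions/site.

0.67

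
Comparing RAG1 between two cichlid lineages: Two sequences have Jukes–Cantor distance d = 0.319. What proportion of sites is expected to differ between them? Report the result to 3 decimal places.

0.260

p = (3/4)(1 − e^(−4d/3)) = 0.75 × (1 − e^(-0.425333)) = 0.75 × (1 − 0.653552) = 0.259836.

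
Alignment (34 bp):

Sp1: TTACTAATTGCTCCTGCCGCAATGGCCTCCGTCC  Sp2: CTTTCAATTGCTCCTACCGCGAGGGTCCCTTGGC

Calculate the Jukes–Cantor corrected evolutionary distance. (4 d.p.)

The sequences differ at 13 of 34 sites, so p = 13/34 ≈ 0.382353.
d = −(3/4) ln(1 − 4p/3) = −0.75 ln(1 − 0.509804) = −0.75 ln(0.490196)
  = −0.75 × (-0.712950) = 0.534713 substitutions/site.

0.5347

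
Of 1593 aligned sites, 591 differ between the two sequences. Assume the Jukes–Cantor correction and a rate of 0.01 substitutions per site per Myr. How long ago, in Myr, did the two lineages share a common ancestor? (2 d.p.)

p = 591/1593 ≈ 0.370998.
d = −(3/4) ln(1 − 4p/3) = −0.75 ln(1 − 0.494664) = −0.75 ln(0.505336)
  = −0.75 × (-0.682532) = 0.511899 substitutions/site.
Under a molecular clock d = 2μt, so t = d/(2μ) = 0.511899 / (2 × 0.01) = 25.59 Myr.

25.59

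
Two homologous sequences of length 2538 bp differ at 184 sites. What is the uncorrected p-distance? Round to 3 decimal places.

p = 184/2538 = 0.072498… ≈ 0.072 (to 3 d.p.).

0.072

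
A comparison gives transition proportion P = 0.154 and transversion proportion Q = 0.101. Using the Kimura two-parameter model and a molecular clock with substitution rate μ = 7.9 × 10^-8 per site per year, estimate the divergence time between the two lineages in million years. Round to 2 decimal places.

Under the Kimura two-parameter model, d = −½ ln(1 − 2P − Q) − ¼ ln(1 − 2Q).
1 − 2P − Q = 0.591, giving −½ ln(0.591) = 0.262970.
1 − 2Q = 0.798, giving −¼ ln(0.798) = 0.056412.
d = 0.262970 + 0.056412 = 0.319382.
Under a molecular clock d = 2μt, so t = d/(2μ) = 0.319382 / (2 × 7.9 × 10^-8) = 2.02 million years.

2.02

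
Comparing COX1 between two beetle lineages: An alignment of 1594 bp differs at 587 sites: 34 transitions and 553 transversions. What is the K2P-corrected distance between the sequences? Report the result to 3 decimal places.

0.543

P = 34/1594 ≈ 0.02133 and Q = 553/1594 ≈ 0.346926.
Under the Kimura two-parameter model, d = −½ ln(1 − 2P − Q) − ¼ ln(1 − 2Q).
1 − 2P − Q = 0.610414, giving −½ ln(0.610414) = 0.246809.
1 − 2Q = 0.306148, giving −¼ ln(0.306148) = 0.295922.
d = 0.246809 + 0.295922 = 0.542731.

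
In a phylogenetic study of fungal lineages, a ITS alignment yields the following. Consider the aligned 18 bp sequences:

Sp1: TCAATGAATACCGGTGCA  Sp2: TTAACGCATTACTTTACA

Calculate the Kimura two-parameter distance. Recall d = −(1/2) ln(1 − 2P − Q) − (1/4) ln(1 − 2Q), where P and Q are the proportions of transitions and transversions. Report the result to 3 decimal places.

0.675

Of 18 sites, 3 differences are transitions and 5 are transversions, so P = 3/18 ≈ 0.166667 and Q = 5/18 ≈ 0.277778.
Under the Kimura two-parameter model, d = −½ ln(1 − 2P − Q) − ¼ ln(1 − 2Q).
1 − 2P − Q = 0.388888, giving −½ ln(0.388888) = 0.472232.
1 − 2Q = 0.444444, giving −¼ ln(0.444444) = 0.202733.
d = 0.472232 + 0.202733 = 0.674965.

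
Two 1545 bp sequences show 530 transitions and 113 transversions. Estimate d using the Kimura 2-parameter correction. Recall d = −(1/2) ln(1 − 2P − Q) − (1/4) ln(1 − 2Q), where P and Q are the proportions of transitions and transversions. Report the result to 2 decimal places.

0.75

P = 530/1545 ≈ 0.343042 and Q = 113/1545 ≈ 0.073139.
Under the Kimura two-parameter model, d = −½ ln(1 − 2P − Q) − ¼ ln(1 − 2Q).
1 − 2P − Q = 0.240777, giving −½ ln(0.240777) = 0.711942.
1 − 2Q = 0.853722, giving −¼ ln(0.853722) = 0.039537.
d = 0.711942 + 0.039537 = 0.751479.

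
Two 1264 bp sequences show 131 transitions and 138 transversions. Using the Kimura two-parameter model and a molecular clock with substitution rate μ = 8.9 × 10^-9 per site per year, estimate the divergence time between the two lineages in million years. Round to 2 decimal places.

14.15

P = 131/1264 ≈ 0.103639 and Q = 138/1264 ≈ 0.109177.
Under the Kimura two-parameter model, d = −½ ln(1 − 2P − Q) − ¼ ln(1 − 2Q).
1 − 2P − Q = 0.683545, giving −½ ln(0.683545) = 0.190231.
1 − 2Q = 0.781646, giving −¼ ln(0.781646) = 0.061588.
d = 0.190231 + 0.061588 = 0.251819.
Under a molecular clock d = 2μt, so t = d/(2μ) = 0.251819 / (2 × 8.9 × 10^-9) = 14.15 million years.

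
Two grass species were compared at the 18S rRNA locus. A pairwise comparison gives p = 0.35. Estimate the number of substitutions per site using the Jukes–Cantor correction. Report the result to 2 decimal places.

0.47

d = −(3/4) ln(1 − 4p/3) = −0.75 ln(1 − 0.466667) = −0.75 ln(0.533333)
  = −0.75 × (-0.628609) = 0.471457 substitutions/site.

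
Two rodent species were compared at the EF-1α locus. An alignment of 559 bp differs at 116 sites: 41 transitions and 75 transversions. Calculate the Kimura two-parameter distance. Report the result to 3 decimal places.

P = 41/559 ≈ 0.073345 and Q = 75/559 ≈ 0.134168.
Under the Kimura two-parameter model, d = −½ ln(1 − 2P − Q) − ¼ ln(1 − 2Q).
1 − 2P − Q = 0.719142, giving −½ ln(0.719142) = 0.164848.
1 − 2Q = 0.731664, giving −¼ ln(0.731664) = 0.078108.
d = 0.164848 + 0.078108 = 0.242956.

0.243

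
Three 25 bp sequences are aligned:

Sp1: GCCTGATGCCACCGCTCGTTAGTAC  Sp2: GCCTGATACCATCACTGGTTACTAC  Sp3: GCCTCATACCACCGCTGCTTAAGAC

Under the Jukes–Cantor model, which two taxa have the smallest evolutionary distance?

Sp1 and Sp2

Sp1–Sp2: 5/25 differ, p = 0.200, d = 0.233.
Sp1–Sp3: 6/25 differ, p = 0.240, d = 0.289.
Sp2–Sp3: 6/25 differ, p = 0.240, d = 0.289.
The smallest distance is between Sp1 and Sp2.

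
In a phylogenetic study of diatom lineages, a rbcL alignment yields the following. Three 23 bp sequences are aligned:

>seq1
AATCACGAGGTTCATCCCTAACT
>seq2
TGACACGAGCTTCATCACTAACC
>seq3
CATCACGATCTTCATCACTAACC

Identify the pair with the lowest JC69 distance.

seq2 and seq3

seq1–seq2: 6/23 differ, p = 0.261, d = 0.321.
seq1–seq3: 5/23 differ, p = 0.217, d = 0.257.
seq2–seq3: 4/23 differ, p = 0.174, d = 0.198.
The smallest distance is between seq2 and seq3.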